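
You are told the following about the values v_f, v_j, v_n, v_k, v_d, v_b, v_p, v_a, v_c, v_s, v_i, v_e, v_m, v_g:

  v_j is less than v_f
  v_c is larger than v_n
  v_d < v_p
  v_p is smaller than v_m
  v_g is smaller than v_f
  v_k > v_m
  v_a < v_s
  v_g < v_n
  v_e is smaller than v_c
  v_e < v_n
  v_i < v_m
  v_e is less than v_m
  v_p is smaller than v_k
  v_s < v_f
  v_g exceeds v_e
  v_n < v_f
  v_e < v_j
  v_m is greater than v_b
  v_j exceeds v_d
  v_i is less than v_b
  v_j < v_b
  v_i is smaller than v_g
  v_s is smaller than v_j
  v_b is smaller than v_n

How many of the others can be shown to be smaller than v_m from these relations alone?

8

The elements the relations force below v_m are v_i, v_a, v_d, v_e, v_s, v_p, v_j, v_b — no chain reaches any other.
That is 8.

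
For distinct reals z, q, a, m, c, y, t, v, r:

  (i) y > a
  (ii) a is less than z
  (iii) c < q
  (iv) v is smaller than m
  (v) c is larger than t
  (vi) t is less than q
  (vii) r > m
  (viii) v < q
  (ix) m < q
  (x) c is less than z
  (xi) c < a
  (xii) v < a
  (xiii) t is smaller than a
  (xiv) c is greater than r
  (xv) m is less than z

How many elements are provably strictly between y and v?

The relations place v below y. An element lies strictly between them when it is forced above v and also forced below y.
Above v: {m, r, c, q, a, z}. Below y: {m, t, r, c, a}.
Intersection: {m, r, c, a} — 4.

4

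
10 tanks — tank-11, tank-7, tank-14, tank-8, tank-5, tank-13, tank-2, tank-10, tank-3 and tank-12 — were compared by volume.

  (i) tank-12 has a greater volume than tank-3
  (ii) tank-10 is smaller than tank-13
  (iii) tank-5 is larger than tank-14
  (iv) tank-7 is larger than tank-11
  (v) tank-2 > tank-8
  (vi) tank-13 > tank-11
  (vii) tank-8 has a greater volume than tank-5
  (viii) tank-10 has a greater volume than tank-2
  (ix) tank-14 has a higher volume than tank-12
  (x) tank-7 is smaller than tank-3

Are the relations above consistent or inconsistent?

consistent

The single ordering tank-11 < tank-7 < tank-3 < tank-12 < tank-14 < tank-5 < tank-8 < tank-2 < tank-10 < tank-13 satisfies every listed relation, so no contradiction arises.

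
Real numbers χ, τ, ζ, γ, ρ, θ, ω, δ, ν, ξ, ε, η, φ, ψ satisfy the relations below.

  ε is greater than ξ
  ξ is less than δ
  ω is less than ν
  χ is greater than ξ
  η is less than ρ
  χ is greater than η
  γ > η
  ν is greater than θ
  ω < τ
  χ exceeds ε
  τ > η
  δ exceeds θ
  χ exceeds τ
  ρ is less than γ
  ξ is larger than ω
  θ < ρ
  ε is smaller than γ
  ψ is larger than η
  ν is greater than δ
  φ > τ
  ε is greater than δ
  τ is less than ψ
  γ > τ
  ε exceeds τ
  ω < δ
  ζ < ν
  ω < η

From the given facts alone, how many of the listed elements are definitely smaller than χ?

The elements the relations force below χ are ω, η, τ, θ, ξ, δ, ε — no chain reaches any other.
That is 7.

7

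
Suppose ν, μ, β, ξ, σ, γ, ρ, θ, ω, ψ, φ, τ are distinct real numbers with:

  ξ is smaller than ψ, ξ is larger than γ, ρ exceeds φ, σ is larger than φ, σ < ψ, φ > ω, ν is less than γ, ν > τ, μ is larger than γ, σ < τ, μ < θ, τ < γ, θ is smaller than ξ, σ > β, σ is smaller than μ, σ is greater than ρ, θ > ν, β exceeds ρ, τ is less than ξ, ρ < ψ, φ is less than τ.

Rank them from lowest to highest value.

ω < φ < ρ < β < σ < τ < ν < γ < μ < θ < ξ < ψ

The consecutive links are each given: ω < φ; φ < ρ; ρ < β; β < σ; σ < τ; τ < ν; ν < γ; γ < μ; μ < θ; θ < ξ; ξ < ψ.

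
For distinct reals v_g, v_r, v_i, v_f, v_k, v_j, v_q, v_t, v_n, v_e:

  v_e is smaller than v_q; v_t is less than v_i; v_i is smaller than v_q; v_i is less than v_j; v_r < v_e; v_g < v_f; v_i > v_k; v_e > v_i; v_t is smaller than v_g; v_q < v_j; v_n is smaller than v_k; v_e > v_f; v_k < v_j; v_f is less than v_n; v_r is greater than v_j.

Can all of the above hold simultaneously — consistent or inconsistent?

We have v_e < v_q stated directly, yet also v_q < v_j < v_r < v_e by chaining the others — so v_q < v_e. Contradiction.

inconsistent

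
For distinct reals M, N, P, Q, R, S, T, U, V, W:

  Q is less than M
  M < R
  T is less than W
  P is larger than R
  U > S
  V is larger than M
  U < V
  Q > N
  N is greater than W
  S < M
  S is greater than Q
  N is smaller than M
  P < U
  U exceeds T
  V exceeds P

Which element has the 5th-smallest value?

Chaining the given pairs: T < W < N < Q < S < M < R < P < U < V.
The 5th smallest is S.

S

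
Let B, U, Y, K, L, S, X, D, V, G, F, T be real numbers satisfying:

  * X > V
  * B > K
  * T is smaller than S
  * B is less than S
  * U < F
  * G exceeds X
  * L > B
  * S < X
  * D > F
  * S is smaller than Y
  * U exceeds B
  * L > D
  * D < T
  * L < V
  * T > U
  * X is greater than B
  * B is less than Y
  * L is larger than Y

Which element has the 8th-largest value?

Piecing the relations together gives one ordering: K < B < U < F < D < T < S < Y < L < V < X < G.
The 8th largest is D.

D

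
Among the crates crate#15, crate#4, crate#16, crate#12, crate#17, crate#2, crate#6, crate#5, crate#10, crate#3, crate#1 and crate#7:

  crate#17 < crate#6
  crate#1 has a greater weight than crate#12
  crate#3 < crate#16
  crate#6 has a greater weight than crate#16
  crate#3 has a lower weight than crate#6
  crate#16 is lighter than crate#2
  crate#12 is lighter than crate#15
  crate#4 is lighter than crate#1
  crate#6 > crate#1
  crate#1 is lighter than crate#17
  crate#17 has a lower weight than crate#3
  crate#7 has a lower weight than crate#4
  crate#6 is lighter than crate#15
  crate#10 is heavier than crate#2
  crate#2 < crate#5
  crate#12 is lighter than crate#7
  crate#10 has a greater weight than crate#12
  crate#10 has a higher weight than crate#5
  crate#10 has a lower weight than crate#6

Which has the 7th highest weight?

crate#3

The consecutive relations fix a unique order: crate#12 < crate#7 < crate#4 < crate#1 < crate#17 < crate#3 < crate#16 < crate#2 < crate#5 < crate#10 < crate#6 < crate#15.
Counting 7 from the largest end gives crate#3.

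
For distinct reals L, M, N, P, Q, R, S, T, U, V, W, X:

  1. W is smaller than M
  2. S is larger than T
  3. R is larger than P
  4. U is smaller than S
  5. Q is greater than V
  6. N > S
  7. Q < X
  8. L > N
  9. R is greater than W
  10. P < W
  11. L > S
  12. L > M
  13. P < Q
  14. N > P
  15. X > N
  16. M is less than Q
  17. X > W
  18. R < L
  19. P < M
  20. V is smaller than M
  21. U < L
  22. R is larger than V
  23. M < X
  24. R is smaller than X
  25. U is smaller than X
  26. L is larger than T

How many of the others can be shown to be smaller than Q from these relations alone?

From Q the given relations immediately reach P, V, M.
From those, W — 4 in total.
No other element is forced below Q by the given relations, so the count is 4.

4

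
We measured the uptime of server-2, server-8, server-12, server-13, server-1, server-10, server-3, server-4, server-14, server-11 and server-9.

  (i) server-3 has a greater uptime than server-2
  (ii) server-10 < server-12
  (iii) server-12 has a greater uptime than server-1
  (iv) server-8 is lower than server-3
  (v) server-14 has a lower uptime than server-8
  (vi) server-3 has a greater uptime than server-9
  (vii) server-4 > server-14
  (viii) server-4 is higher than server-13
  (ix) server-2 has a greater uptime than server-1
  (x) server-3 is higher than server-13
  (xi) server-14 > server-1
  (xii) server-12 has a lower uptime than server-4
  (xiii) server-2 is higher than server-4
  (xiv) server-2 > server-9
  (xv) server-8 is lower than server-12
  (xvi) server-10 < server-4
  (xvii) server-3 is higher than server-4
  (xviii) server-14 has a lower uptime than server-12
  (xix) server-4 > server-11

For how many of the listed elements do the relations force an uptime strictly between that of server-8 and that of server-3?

3

The relations place server-8 below server-3. An element lies strictly between them when it is forced above server-8 and also forced below server-3.
Above server-8: {server-12, server-4, server-2}. Below server-3: {server-9, server-1, server-14, server-10, server-12, server-13, server-11, server-4, server-2}.
Intersection: {server-12, server-4, server-2} — 3.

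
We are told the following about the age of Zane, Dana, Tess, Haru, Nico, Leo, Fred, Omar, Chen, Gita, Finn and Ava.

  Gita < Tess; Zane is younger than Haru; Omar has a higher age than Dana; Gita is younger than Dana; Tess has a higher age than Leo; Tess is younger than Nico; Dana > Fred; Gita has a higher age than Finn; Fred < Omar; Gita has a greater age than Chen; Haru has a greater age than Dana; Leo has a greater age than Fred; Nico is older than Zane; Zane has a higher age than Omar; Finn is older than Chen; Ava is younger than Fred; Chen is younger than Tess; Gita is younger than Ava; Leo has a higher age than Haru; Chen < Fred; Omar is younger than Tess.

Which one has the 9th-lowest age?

Haru

Piecing the relations together gives one ordering: Chen < Finn < Gita < Ava < Fred < Dana < Omar < Zane < Haru < Leo < Tess < Nico.
Counting 9 from the smallest end gives Haru.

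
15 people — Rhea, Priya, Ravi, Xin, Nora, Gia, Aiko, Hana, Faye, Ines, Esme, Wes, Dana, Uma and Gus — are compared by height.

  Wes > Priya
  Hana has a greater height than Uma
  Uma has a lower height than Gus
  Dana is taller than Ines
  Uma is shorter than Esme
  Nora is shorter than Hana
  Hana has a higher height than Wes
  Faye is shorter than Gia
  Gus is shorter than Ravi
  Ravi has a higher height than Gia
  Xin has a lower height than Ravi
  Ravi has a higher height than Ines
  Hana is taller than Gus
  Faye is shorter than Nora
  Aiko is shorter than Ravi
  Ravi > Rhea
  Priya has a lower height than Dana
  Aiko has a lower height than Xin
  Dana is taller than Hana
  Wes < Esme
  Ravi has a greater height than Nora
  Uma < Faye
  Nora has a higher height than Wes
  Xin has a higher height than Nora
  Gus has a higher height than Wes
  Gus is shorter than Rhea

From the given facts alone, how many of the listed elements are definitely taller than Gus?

The elements the relations force above Gus are Hana, Rhea, Dana, Ravi — no chain reaches any other.
That is 4.

4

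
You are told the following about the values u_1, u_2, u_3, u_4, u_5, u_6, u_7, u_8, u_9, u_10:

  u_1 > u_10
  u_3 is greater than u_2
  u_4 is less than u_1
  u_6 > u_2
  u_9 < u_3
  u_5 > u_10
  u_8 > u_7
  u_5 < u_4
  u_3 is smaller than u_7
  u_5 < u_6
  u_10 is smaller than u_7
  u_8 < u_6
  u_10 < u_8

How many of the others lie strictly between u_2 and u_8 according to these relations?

2

The relations place u_2 below u_8. An element lies strictly between them when it is forced above u_2 and also forced below u_8.
Above u_2: {u_3, u_7, u_6}. Below u_8: {u_9, u_10, u_3, u_7}.
Intersection: {u_3, u_7} — 2.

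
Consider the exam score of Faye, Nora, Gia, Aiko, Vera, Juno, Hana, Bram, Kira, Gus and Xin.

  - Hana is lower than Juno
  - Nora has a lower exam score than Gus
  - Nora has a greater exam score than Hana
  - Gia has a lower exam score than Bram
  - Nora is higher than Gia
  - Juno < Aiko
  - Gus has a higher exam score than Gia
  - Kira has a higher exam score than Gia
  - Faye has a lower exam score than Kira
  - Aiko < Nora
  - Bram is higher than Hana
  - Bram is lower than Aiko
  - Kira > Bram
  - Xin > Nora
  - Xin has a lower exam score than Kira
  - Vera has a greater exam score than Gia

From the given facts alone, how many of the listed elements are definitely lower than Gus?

From Gus the given relations immediately reach Gia, Nora.
From those, Hana, Aiko — 4 in total.
From those, Juno, Bram — 6 in total.
Nothing else is reachable below Gus; 6 in all.

6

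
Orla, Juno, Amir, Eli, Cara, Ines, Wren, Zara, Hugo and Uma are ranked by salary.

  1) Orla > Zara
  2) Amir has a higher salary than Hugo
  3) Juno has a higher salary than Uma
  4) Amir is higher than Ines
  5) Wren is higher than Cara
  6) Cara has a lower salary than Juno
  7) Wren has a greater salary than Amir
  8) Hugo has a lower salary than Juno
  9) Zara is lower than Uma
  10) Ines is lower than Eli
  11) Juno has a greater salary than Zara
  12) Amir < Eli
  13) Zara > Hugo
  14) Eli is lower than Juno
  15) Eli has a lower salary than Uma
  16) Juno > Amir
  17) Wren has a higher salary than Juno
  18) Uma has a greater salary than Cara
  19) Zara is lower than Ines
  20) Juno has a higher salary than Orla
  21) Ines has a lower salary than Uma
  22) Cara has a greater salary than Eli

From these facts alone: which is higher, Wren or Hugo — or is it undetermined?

Wren

Link the given pairs in sequence: Hugo < Zara; Zara < Ines; Ines < Amir; Amir < Eli; Eli < Cara; Cara < Uma; Uma < Juno; Juno < Wren.
Together: Hugo < Zara < Ines < Amir < Eli < Cara < Uma < Juno < Wren.
So Wren is higher.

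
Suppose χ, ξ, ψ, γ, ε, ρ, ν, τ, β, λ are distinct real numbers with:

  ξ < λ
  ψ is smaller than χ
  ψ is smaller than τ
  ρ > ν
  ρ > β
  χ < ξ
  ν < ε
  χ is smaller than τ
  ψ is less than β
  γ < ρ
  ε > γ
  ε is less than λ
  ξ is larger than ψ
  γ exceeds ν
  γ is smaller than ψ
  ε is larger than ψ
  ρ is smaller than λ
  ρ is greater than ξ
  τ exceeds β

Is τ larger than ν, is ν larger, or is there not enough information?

τ

The relevant relations are ν < γ; γ < ψ; ψ < β; β < τ.
Chaining these gives ν < γ < ψ < β < τ.
So τ is larger.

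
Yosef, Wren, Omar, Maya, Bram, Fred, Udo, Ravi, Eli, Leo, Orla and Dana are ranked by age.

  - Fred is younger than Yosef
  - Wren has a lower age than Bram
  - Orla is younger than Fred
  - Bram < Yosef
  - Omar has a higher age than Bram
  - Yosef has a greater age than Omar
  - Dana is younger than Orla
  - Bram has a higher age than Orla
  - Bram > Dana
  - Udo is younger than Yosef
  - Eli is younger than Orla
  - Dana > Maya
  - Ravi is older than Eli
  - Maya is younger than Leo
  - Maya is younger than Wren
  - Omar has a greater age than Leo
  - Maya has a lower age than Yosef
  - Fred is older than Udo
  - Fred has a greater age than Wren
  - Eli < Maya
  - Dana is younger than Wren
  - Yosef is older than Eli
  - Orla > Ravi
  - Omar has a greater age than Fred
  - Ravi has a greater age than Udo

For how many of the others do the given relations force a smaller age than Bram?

7

Directly below Bram: Dana, Orla, Wren.
One step further: Eli, Maya, Ravi (6 so far).
One step further: Udo (7 so far).
No other element is forced below Bram by the given relations, so the count is 7.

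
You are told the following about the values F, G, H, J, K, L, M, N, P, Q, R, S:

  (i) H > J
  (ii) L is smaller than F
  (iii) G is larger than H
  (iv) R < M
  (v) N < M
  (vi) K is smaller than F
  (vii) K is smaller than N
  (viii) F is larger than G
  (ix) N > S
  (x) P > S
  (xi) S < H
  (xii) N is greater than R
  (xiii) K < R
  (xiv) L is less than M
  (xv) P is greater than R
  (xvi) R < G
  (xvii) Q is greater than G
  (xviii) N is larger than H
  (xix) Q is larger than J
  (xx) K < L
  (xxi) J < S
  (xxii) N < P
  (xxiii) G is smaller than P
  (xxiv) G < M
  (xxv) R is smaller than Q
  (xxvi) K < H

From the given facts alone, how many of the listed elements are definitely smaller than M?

From M the given relations immediately reach R, G, L, N.
From those, S, K, H — 7 in total.
From those, J — 8 in total.
Nothing else is reachable below M; 8 in all.

8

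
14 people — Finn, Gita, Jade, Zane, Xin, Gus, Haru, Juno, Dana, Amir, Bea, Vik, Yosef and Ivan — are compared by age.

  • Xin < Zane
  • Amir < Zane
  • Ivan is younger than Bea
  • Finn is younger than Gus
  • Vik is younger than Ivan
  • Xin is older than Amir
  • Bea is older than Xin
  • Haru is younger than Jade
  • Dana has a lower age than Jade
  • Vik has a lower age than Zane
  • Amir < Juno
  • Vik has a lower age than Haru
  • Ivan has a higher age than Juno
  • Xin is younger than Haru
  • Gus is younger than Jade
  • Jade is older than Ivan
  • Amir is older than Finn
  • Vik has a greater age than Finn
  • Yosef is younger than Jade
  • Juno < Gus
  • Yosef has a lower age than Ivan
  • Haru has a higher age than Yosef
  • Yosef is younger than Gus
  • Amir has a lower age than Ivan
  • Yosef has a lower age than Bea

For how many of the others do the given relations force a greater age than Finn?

10

From Finn the given relations immediately reach Amir, Vik, Gus.
From those, Xin, Juno, Ivan, Zane, Haru, Jade — 9 in total.
From those, Bea — 10 in total.
No other element is forced above Finn by the given relations, so the count is 10.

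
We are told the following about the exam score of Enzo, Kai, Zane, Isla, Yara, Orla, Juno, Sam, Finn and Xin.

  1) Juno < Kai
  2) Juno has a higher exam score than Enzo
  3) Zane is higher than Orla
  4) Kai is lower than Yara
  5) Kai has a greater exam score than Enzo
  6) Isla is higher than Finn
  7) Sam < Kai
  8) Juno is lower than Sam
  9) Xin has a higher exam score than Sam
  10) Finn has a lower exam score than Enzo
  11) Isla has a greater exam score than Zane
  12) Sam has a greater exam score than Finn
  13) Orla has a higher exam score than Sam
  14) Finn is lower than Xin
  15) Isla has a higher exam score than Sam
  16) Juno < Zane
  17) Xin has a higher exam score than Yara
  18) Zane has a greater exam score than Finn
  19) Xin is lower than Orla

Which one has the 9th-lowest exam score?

The consecutive relations fix a unique order: Finn < Enzo < Juno < Sam < Kai < Yara < Xin < Orla < Zane < Isla.
Counting 9 from the smallest end gives Zane.

Zane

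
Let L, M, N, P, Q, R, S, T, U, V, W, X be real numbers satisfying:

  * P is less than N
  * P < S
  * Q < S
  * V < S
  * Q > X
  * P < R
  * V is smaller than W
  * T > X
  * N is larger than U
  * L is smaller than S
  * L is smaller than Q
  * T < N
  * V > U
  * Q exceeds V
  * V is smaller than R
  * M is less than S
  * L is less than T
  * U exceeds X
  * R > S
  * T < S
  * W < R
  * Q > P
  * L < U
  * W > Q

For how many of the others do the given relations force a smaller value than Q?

Directly below Q: X, L, P, V.
One step further: U (5 so far).
Nothing else is reachable below Q; 5 in all.

5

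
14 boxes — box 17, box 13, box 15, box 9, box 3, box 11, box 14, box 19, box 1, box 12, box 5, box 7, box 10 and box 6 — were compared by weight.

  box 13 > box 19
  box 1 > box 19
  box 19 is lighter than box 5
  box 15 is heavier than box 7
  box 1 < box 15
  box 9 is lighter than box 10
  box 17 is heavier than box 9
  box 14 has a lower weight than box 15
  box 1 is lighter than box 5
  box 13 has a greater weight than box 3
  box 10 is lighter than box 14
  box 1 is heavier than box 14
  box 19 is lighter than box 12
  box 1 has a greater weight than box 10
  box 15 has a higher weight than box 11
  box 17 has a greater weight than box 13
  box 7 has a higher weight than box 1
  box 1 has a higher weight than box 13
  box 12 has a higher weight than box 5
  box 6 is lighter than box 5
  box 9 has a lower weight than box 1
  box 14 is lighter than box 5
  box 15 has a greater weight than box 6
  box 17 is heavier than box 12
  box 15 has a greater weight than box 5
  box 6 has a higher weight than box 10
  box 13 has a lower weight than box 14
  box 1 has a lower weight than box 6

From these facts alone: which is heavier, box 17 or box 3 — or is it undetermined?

box 3 < box 13 and box 13 < box 14 give box 3 < box 14.
Then box 14 < box 1 extends the chain to box 1.
With box 1 < box 6: box 3 < box 13 < box 14 < box 1 < box 6.
Then box 6 < box 5 extends the chain to box 5.
With box 5 < box 12: box 3 < box 13 < box 14 < box 1 < box 6 < box 5 < box 12.
Then box 12 < box 17 extends the chain to box 17.
So box 17 is heavier.

box 17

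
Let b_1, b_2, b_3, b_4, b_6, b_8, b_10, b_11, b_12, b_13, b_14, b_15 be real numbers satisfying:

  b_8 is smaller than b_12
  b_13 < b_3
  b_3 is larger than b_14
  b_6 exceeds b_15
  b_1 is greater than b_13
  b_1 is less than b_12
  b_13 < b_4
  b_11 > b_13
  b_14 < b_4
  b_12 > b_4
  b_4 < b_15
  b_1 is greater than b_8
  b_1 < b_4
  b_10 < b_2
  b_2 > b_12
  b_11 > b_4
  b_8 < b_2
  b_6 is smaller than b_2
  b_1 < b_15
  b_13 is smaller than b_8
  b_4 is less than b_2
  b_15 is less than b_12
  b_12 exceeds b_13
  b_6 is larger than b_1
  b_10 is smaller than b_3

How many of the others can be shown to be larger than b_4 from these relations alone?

From b_4 the given relations immediately reach b_15, b_11, b_12, b_2.
From those, b_6 — 5 in total.
No other element is forced above b_4 by the given relations, so the count is 5.

5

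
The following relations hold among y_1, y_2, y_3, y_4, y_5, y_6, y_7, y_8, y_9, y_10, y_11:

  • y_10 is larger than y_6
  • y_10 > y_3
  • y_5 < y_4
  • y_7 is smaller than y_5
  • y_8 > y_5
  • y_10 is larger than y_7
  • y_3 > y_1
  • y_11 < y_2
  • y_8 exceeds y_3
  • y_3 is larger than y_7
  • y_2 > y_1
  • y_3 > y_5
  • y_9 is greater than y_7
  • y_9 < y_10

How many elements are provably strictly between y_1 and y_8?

1

Chaining upward from y_1 reaches: y_3, y_2, y_10.
Chaining downward from y_8 reaches: y_7, y_5, y_3.
Strictly between y_1 and y_8 are those in both lists: y_3 — 1 element.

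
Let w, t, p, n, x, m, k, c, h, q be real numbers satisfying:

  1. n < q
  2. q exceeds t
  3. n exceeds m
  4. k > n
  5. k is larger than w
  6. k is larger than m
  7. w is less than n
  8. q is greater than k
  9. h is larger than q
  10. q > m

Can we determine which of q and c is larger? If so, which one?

Following every chain through c: nothing is chained to c.
q is not reached, and no chain runs the other way from q to c.
So the given relations leave the order of c and q undetermined.

undetermined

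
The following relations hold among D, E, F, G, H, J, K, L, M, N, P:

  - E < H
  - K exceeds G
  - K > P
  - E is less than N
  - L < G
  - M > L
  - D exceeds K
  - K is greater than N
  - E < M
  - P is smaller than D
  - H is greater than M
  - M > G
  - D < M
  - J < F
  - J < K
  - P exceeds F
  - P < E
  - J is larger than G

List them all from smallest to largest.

The consecutive links are each given: L < G; G < J; J < F; F < P; P < E; E < N; N < K; K < D; D < M; M < H.

L < G < J < F < P < E < N < K < D < M < H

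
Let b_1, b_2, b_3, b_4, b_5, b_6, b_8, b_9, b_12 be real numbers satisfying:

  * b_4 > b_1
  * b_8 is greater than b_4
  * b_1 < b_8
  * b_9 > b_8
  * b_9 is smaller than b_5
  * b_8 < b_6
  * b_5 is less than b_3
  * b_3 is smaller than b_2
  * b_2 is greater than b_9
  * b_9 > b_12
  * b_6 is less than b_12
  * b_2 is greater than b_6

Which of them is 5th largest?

b_12

Piecing the relations together gives one ordering: b_1 < b_4 < b_8 < b_6 < b_12 < b_9 < b_5 < b_3 < b_2.
Counting 5 from the largest end gives b_12.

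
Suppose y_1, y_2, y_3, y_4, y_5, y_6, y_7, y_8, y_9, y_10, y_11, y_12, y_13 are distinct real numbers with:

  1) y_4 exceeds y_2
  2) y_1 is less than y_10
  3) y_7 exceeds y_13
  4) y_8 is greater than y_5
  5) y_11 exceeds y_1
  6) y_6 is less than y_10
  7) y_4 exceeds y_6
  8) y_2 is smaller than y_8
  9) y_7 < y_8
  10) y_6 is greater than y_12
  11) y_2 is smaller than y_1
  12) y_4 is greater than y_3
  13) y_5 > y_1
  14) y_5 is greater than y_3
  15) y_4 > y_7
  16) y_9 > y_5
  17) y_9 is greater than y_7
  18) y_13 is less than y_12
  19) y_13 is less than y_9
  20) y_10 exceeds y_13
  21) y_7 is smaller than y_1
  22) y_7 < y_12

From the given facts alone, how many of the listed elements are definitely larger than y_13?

The elements the relations force above y_13 are y_7, y_12, y_6, y_1, y_5, y_11, y_10, y_9, y_8, y_4 — no chain reaches any other.
That is 10.

10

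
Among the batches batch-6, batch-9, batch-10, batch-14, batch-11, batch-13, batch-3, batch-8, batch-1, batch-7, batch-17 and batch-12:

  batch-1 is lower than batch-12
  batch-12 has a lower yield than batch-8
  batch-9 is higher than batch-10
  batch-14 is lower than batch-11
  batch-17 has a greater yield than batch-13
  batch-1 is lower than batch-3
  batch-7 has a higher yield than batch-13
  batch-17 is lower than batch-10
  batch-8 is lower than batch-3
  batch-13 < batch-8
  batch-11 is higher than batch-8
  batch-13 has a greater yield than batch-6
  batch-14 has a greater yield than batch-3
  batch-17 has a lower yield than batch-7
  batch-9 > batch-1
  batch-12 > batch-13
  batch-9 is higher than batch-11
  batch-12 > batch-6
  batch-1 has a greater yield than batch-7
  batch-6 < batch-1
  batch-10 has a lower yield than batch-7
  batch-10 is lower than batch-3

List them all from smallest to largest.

Each adjacent pair is fixed by a given relation: batch-6 < batch-13; batch-13 < batch-17; batch-17 < batch-10; batch-10 < batch-7; batch-7 < batch-1; batch-1 < batch-12; batch-12 < batch-8; batch-8 < batch-3; batch-3 < batch-14; batch-14 < batch-11; batch-11 < batch-9. Chaining them end to end gives the full order.

batch-6 < batch-13 < batch-17 < batch-10 < batch-7 < batch-1 < batch-12 < batch-8 < batch-3 < batch-14 < batch-11 < batch-9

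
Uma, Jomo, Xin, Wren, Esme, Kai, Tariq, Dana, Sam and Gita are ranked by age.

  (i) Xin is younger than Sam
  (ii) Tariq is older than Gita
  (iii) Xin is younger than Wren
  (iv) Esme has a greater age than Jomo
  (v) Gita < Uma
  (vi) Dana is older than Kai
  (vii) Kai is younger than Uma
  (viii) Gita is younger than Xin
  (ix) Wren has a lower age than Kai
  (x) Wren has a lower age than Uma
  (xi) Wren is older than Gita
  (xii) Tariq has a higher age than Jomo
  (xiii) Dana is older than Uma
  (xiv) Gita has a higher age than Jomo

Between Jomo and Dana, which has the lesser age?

Following the relations from Jomo: Jomo < Gita < Xin < Wren < Kai < Uma < Dana.
So Jomo < Dana; Jomo is the younger of the two.

Jomo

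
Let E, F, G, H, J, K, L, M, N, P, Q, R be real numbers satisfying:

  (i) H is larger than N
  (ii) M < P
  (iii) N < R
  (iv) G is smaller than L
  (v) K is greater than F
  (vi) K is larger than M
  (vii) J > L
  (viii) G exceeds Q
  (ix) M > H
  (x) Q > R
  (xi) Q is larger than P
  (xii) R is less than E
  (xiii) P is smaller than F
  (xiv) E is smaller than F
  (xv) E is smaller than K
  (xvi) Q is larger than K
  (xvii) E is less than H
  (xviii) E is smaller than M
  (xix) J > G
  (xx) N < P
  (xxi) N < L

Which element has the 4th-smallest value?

Piecing the relations together gives one ordering: N < R < E < H < M < P < F < K < Q < G < L < J.
Counting 4 from the smallest end gives H.

H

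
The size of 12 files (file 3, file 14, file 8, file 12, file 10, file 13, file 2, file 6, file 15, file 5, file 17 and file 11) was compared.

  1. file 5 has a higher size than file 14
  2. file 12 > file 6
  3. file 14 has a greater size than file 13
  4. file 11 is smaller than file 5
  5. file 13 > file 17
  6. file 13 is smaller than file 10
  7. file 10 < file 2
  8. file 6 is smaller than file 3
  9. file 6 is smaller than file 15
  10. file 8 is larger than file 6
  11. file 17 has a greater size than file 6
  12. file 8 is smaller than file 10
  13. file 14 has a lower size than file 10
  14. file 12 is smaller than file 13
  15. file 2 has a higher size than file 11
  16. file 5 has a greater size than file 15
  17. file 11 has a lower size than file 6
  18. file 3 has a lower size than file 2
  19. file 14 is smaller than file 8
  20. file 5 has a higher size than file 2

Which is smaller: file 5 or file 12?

Following the relations from file 12: file 12 < file 13 < file 14 < file 8 < file 10 < file 2 < file 5.
So file 12 < file 5; file 12 is the smaller of the two.

file 12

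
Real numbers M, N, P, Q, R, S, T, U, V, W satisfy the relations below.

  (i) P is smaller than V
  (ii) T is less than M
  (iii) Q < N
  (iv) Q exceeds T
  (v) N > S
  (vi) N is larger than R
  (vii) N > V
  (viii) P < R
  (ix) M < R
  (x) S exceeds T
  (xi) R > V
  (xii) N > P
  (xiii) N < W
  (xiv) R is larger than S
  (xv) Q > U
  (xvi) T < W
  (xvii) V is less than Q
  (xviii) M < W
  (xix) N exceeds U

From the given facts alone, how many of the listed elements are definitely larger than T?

6

From T the given relations immediately reach S, Q, M, W.
From those, R, N — 6 in total.
No other element is forced above T by the given relations, so the count is 6.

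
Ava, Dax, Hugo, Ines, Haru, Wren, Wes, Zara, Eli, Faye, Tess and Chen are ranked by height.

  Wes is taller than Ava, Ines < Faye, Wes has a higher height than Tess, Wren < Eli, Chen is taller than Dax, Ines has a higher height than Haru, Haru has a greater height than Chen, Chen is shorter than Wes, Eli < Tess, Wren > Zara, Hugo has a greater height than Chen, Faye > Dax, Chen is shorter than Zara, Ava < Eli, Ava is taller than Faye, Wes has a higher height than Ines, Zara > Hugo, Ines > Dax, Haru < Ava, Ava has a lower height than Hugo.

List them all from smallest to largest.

Each adjacent pair is fixed by a given relation: Dax < Chen; Chen < Haru; Haru < Ines; Ines < Faye; Faye < Ava; Ava < Hugo; Hugo < Zara; Zara < Wren; Wren < Eli; Eli < Tess; Tess < Wes. Chaining them end to end gives the full order.

Dax < Chen < Haru < Ines < Faye < Ava < Hugo < Zara < Wren < Eli < Tess < Wes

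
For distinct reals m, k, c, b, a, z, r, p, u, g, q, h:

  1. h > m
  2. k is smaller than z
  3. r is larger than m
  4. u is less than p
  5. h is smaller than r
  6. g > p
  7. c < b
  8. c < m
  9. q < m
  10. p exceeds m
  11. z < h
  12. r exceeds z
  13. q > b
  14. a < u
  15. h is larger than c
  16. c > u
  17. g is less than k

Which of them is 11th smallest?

h

The consecutive relations fix a unique order: a < u < c < b < q < m < p < g < k < z < h < r.
Counting 11 from the smallest end gives h.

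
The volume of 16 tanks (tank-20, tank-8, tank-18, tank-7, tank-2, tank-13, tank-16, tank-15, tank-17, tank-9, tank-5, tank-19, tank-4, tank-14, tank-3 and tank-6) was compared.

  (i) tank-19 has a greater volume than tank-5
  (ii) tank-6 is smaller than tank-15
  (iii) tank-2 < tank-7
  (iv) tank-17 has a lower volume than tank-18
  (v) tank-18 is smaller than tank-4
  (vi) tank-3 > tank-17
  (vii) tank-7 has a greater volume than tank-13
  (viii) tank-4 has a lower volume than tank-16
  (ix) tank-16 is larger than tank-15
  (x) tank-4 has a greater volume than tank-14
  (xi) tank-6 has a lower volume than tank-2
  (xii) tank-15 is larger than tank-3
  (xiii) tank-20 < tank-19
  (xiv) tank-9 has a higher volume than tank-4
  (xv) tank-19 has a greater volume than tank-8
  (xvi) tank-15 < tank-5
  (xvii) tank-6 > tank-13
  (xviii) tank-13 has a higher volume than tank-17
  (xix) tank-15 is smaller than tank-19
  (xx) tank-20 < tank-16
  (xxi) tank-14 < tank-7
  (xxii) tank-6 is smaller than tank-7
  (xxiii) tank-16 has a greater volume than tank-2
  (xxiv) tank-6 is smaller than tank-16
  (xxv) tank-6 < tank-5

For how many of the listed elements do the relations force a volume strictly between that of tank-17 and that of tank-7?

3

The relations place tank-17 below tank-7. An element lies strictly between them when it is forced above tank-17 and also forced below tank-7.
Above tank-17: {tank-13, tank-3, tank-6, tank-18, tank-15, tank-4, tank-9, tank-5, tank-19, tank-2, tank-16}. Below tank-7: {tank-14, tank-13, tank-6, tank-2}.
Intersection: {tank-13, tank-6, tank-2} — 3.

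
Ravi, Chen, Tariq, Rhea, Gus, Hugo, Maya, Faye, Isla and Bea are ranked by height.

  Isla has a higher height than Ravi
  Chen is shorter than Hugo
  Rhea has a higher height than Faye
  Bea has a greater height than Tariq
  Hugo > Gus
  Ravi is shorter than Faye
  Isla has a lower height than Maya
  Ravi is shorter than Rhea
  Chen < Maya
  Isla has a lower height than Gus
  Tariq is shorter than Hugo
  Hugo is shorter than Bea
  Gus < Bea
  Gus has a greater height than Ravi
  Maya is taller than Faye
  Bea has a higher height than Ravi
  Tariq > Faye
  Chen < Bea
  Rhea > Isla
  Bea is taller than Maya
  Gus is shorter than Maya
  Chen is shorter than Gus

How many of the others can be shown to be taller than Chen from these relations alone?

4

From Chen the given relations immediately reach Gus, Maya, Hugo, Bea.
Nothing else is reachable above Chen; 4 in all.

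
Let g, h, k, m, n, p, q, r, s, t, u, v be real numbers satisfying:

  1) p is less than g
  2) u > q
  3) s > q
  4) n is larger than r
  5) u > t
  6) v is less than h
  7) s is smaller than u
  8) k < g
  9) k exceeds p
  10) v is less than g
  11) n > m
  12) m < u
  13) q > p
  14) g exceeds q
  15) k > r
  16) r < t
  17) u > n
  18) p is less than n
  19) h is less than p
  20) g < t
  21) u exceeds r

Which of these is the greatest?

Chaining downward from u: directly below it, r, m, q, n, s, t; then p, g; then v, h, k.
That covers every other element, and nothing is given above u, so u is the greatest.

u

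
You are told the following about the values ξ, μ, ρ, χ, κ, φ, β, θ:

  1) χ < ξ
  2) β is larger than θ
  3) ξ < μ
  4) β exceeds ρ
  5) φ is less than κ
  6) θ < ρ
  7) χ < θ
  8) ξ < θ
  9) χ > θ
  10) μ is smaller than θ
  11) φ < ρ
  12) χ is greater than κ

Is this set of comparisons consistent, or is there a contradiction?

We have θ < χ stated directly, yet also χ < ξ < μ < θ by chaining the others — so χ < θ. Contradiction.

inconsistent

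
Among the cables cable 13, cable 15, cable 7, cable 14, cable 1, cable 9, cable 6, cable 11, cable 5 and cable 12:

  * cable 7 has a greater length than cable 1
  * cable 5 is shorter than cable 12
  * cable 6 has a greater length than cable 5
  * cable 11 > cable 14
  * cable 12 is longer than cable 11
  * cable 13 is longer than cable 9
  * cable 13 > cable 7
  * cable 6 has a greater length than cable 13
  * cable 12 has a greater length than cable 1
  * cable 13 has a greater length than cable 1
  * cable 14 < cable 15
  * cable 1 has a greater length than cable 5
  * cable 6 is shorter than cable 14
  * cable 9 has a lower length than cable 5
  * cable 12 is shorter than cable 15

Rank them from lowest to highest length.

cable 9 < cable 5 < cable 1 < cable 7 < cable 13 < cable 6 < cable 14 < cable 11 < cable 12 < cable 15

The consecutive links are each given: cable 9 < cable 5; cable 5 < cable 1; cable 1 < cable 7; cable 7 < cable 13; cable 13 < cable 6; cable 6 < cable 14; cable 14 < cable 11; cable 11 < cable 12; cable 12 < cable 15.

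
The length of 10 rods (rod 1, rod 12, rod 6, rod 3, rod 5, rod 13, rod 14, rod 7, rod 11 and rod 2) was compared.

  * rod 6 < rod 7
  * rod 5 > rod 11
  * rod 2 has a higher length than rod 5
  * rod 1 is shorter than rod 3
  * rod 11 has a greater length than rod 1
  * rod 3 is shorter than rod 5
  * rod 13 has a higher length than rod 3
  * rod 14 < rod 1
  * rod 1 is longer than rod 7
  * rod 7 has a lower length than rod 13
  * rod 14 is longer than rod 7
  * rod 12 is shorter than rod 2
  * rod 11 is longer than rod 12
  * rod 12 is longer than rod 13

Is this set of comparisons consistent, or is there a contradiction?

consistent

The single ordering rod 6 < rod 7 < rod 14 < rod 1 < rod 3 < rod 13 < rod 12 < rod 11 < rod 5 < rod 2 satisfies every listed relation, so no contradiction arises.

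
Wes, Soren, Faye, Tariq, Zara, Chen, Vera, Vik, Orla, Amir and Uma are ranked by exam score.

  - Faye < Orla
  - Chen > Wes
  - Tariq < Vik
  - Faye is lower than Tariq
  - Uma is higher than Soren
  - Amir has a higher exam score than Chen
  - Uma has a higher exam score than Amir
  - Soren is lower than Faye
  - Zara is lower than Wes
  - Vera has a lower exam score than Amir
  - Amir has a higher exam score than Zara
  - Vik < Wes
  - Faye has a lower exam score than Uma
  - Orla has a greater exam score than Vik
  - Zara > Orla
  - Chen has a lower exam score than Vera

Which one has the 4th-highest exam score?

Chen

Piecing the relations together gives one ordering: Soren < Faye < Tariq < Vik < Orla < Zara < Wes < Chen < Vera < Amir < Uma.
The 4th largest is Chen.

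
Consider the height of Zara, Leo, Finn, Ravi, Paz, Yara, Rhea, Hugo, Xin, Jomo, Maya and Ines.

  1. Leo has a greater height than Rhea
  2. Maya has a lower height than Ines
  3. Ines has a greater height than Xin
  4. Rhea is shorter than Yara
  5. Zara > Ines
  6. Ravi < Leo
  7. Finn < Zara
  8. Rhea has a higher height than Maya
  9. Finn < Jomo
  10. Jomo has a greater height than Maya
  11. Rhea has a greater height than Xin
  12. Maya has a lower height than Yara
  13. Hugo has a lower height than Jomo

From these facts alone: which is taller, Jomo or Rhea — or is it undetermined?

Following every chain through Rhea: above Rhea we get Leo, Yara; below Rhea we get Maya, Xin.
Jomo is not reached, and no chain runs the other way from Jomo to Rhea.
So the given relations leave the order of Rhea and Jomo undetermined.

undetermined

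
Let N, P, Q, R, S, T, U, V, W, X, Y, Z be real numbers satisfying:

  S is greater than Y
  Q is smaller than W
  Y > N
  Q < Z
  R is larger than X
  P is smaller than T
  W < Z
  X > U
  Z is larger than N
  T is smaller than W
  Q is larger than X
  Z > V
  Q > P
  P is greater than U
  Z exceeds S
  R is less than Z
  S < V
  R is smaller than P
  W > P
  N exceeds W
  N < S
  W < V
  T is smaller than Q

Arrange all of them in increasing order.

U < X < R < P < T < Q < W < N < Y < S < V < Z

The consecutive links are each given: U < X; X < R; R < P; P < T; T < Q; Q < W; W < N; N < Y; Y < S; S < V; V < Z.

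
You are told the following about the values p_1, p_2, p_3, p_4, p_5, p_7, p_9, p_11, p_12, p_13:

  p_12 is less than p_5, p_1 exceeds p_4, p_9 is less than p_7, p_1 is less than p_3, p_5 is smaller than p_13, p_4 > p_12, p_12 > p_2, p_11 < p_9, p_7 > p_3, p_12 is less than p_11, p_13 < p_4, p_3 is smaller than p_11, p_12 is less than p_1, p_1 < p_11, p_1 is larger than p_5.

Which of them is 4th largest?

Chaining the given pairs: p_2 < p_12 < p_5 < p_13 < p_4 < p_1 < p_3 < p_11 < p_9 < p_7.
Counting 4 from the largest end gives p_3.

p_3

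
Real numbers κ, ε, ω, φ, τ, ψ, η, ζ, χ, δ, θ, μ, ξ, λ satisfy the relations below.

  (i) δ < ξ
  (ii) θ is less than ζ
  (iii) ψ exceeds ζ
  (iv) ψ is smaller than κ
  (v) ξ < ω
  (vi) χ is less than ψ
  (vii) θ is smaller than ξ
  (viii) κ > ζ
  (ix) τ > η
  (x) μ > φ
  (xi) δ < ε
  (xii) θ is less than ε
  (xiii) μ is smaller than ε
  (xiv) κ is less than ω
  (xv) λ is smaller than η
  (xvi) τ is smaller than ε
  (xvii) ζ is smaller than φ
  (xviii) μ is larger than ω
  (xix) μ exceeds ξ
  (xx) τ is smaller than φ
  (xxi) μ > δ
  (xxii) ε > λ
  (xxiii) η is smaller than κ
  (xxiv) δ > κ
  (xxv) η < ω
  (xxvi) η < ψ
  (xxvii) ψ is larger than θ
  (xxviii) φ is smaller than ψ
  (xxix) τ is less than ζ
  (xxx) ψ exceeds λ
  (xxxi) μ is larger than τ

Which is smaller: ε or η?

The relevant relations are η < τ; τ < ζ; ζ < φ; φ < ψ; ψ < κ; κ < δ; δ < ξ; ξ < ω; ω < μ; μ < ε.
Chaining these gives η < τ < ζ < φ < ψ < κ < δ < ξ < ω < μ < ε.
So η < ε; η is the smaller of the two.

η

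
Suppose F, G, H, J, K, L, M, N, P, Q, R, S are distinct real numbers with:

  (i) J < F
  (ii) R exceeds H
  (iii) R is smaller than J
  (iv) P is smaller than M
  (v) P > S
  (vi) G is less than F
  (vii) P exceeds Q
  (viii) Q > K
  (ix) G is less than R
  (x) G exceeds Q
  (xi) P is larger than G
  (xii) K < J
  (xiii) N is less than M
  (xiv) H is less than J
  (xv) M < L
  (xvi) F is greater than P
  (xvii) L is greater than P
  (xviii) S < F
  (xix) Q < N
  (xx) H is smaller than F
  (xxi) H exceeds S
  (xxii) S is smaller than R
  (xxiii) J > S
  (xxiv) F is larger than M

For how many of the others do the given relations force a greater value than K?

Directly above K: Q, J.
One step further: G, N, P, F (6 so far).
One step further: R, M, L (9 so far).
Nothing else is reachable above K; 9 in all.

9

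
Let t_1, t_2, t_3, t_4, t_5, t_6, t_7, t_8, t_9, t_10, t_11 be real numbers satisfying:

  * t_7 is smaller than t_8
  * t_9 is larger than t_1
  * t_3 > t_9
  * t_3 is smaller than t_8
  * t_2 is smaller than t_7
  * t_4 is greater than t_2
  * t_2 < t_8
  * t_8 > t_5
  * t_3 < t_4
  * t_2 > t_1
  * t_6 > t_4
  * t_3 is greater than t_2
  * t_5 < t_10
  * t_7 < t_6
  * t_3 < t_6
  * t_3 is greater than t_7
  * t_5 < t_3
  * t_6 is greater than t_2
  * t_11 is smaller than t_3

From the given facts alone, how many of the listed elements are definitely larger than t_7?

Directly above t_7: t_3, t_6, t_8.
One step further: t_4 (4 so far).
No other element is forced above t_7 by the given relations, so the count is 4.

4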